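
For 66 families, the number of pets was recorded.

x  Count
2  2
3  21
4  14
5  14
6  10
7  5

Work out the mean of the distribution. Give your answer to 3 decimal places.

4.364

Values: 2, 3, 4, 5, 6, 7
Σfx = 2×2 + 21×3 + 14×4 + 14×5 + 10×6 + 5×7 = 288
n = Σf = 66
Mean = 288 / 66 = 4.3636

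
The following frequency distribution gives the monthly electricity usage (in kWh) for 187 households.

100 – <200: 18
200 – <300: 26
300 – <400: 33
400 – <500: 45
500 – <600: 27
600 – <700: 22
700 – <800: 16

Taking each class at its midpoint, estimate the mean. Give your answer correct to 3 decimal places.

439.305

Midpoints: 150, 250, 350, 450, 550, 650, 750
Σfm = 18×150 + 26×250 + 33×350 + 45×450 + 27×550 + 22×650 + 16×750 = 82150
n = Σf = 187
Mean = 82150 / 187 = 439.3048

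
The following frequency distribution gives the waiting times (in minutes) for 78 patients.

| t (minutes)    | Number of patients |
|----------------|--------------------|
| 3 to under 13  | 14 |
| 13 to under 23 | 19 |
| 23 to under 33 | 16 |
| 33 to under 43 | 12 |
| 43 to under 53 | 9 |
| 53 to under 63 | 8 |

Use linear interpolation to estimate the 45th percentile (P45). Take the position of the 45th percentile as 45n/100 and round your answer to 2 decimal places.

24.31

Cumulative frequencies: 14, 33, 49, 61, 70, 78
n = 78; position = 45n/100 = 35.1.
This falls in the class 23 to under 33: L = 23, F = 33, f = 16, h = 10.
45th percentile ≈ 23 + ((35.1 − 33) / 16) × 10 = 24.3125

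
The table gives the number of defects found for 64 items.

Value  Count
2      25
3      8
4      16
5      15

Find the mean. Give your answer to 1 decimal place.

3.3

Values: 2, 3, 4, 5
Σfx = 25×2 + 8×3 + 16×4 + 15×5 = 213
n = Σf = 64
Mean = 213 / 64 = 3.3281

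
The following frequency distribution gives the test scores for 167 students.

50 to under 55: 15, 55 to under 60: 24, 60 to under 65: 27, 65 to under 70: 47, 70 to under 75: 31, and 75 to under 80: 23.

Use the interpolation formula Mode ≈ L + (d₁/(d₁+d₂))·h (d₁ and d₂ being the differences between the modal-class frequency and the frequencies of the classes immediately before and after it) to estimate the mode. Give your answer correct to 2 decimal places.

Modal class: 65 to under 70 (highest frequency 47).
d₁ = 47 − 27 = 20, d₂ = 47 − 31 = 16
Mode ≈ 65 + (20/(20+16)) × 5 = 65 + 2.7778 = 67.7778

67.78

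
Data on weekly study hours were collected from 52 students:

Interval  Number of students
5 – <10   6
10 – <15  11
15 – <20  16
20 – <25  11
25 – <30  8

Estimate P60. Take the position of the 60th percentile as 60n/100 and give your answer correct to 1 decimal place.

Cumulative frequencies: 6, 17, 33, 44, 52
n = 52; position = 60n/100 = 31.2.
This falls in the class 15 – <20: L = 15, F = 17, f = 16, h = 5.
60th percentile ≈ 15 + ((31.2 − 17) / 16) × 5 = 19.4375

19.4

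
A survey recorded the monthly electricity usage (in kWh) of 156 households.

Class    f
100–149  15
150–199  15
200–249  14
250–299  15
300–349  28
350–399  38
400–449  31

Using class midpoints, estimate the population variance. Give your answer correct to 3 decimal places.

9506.903

Midpoints: 124.5, 174.5, 224.5, 274.5, 324.5, 374.5, 424.5
n = 156, Σfm = 48222, mean = 309.1154
Σfm² = 16389239
Σf(m − x̄)² = Σfm² − (Σfm)²/n = 16389239 − 48222²/156 = 1483076.9231
Population variance = 1483076.9231 / 156 = 9506.9034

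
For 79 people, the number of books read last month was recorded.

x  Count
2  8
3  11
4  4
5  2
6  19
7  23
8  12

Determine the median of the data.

6

Cumulative frequencies: 8, 19, 23, 25, 44, 67, 79
n = 79, so the median is the value in position (n+1)/2 = 40.
Position 40 falls at value 6.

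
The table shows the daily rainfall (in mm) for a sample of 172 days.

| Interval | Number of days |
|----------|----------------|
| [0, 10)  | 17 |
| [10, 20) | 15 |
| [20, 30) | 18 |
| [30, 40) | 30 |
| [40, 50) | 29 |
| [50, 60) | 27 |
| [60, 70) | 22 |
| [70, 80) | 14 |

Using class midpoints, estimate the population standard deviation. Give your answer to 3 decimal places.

Midpoints: 5, 15, 25, 35, 45, 55, 65, 75
n = 172, Σfm = 7080, mean = 41.1628
Σfm² = 363900
Σf(m − x̄)² = Σfm² − (Σfm)²/n = 363900 − 7080²/172 = 72467.4419
Population variance = 72467.4419 / 172 = 421.3223
Standard deviation = √421.3223 = 20.5261

20.526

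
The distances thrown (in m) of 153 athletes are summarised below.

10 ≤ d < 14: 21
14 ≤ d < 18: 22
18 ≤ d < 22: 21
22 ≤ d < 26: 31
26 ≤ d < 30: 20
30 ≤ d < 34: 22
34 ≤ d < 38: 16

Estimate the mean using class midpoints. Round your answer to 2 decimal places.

23.58

Midpoints: 12, 16, 20, 24, 28, 32, 36
Σfm = 21×12 + 22×16 + 21×20 + 31×24 + 20×28 + 22×32 + 16×36 = 3608
n = Σf = 153
Mean = 3608 / 153 = 23.5817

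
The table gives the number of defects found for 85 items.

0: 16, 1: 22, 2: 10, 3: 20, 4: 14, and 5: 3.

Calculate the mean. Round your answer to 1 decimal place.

2.0

Values: 0, 1, 2, 3, 4, 5
Σfx = 16×0 + 22×1 + 10×2 + 20×3 + 14×4 + 3×5 = 173
n = Σf = 85
Mean = 173 / 85 = 2.0353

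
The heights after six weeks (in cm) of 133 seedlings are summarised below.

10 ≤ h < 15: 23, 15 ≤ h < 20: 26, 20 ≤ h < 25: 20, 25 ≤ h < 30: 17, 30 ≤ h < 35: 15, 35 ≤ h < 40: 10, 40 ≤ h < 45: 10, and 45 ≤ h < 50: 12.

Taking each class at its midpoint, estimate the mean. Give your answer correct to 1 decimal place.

26.4

Midpoints: 12.5, 17.5, 22.5, 27.5, 32.5, 37.5, 42.5, 47.5
Σfm = 23×12.5 + 26×17.5 + 20×22.5 + 17×27.5 + 15×32.5 + 10×37.5 + 10×42.5 + 12×47.5 = 3517.5
n = Σf = 133
Mean = 3517.5 / 133 = 26.4474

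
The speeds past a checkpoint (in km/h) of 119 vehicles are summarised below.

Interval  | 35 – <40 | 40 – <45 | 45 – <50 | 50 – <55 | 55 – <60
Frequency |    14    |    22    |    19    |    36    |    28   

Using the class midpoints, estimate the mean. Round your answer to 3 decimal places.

49.265

Midpoints: 37.5, 42.5, 47.5, 52.5, 57.5
Σfm = 14×37.5 + 22×42.5 + 19×47.5 + 36×52.5 + 28×57.5 = 5862.5
n = Σf = 119
Mean = 5862.5 / 119 = 49.2647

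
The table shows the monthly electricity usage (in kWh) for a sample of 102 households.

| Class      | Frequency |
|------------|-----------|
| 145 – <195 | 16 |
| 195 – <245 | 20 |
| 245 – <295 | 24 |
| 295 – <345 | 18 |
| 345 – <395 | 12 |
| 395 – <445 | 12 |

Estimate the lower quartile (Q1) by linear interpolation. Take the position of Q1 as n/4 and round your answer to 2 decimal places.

218.75

Cumulative frequencies: 16, 36, 60, 78, 90, 102
n = 102; position = n/4 = 25.5.
This falls in the class 195 – <245: L = 195, F = 16, f = 20, h = 50.
Lower quartile ≈ 195 + ((25.5 − 16) / 20) × 50 = 218.7500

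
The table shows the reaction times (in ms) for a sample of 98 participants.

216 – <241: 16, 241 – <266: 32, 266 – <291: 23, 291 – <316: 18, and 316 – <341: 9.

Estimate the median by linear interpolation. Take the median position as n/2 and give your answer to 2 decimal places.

267.09

Cumulative frequencies: 16, 48, 71, 89, 98
n = 98; position = n/2 = 49.
This falls in the class 266 – <291: L = 266, F = 48, f = 23, h = 25.
Median ≈ 266 + ((49 − 48) / 23) × 25 = 267.0870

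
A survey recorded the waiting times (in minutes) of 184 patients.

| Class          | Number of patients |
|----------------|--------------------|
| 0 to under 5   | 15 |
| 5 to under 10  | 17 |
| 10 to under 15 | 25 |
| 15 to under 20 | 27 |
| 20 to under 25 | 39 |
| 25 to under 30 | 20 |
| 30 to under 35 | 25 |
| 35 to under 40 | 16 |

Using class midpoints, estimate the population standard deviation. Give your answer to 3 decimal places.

Midpoints: 2.5, 7.5, 12.5, 17.5, 22.5, 27.5, 32.5, 37.5
n = 184, Σfm = 3790, mean = 20.5978
Σfm² = 97000
Σf(m − x̄)² = Σfm² − (Σfm)²/n = 97000 − 3790²/184 = 18934.2391
Population variance = 18934.2391 / 184 = 102.9035
Standard deviation = √102.9035 = 10.1441

10.144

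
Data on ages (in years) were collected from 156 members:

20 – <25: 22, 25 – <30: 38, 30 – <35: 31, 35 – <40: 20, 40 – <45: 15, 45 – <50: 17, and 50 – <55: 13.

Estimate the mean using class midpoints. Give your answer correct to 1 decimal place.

34.8

Midpoints: 22.5, 27.5, 32.5, 37.5, 42.5, 47.5, 52.5
Σfm = 22×22.5 + 38×27.5 + 31×32.5 + 20×37.5 + 15×42.5 + 17×47.5 + 13×52.5 = 5425
n = Σf = 156
Mean = 5425 / 156 = 34.7756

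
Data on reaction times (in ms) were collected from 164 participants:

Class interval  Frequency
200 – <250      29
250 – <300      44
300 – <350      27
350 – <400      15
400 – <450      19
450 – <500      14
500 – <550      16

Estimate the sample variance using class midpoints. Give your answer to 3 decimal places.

9404.740

Midpoints: 225, 275, 325, 375, 425, 475, 525
n = 164, Σfm = 56150, mean = 342.3780
Σfm² = 20757500
Σf(m − x̄)² = Σfm² − (Σfm)²/n = 20757500 − 56150²/164 = 1532972.5610
Sample variance = 1532972.5610 / 163 = 9404.7396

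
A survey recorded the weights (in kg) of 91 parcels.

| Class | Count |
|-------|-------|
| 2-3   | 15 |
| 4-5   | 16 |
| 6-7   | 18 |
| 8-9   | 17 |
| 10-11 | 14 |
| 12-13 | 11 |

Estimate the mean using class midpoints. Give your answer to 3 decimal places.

Midpoints: 2.5, 4.5, 6.5, 8.5, 10.5, 12.5
Σfm = 15×2.5 + 16×4.5 + 18×6.5 + 17×8.5 + 14×10.5 + 11×12.5 = 655.5
n = Σf = 91
Mean = 655.5 / 91 = 7.2033

7.203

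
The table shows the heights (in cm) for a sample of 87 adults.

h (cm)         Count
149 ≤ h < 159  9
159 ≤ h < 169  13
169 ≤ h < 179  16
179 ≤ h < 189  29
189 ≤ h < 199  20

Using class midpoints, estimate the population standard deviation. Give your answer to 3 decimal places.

Midpoints: 154, 164, 174, 184, 194
n = 87, Σfm = 15518, mean = 178.3678
Σfm² = 2782052
Σf(m − x̄)² = Σfm² − (Σfm)²/n = 2782052 − 15518²/87 = 14140.2299
Population variance = 14140.2299 / 87 = 162.5314
Standard deviation = √162.5314 = 12.7488

12.749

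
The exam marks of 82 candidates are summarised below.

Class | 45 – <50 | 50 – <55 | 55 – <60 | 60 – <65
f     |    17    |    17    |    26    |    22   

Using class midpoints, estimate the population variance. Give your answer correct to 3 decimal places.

Midpoints: 47.5, 52.5, 57.5, 62.5
n = 82, Σfm = 4570, mean = 55.7317
Σfm² = 257112.5
Σf(m − x̄)² = Σfm² − (Σfm)²/n = 257112.5 − 4570²/82 = 2418.5976
Population variance = 2418.5976 / 82 = 29.4951

29.495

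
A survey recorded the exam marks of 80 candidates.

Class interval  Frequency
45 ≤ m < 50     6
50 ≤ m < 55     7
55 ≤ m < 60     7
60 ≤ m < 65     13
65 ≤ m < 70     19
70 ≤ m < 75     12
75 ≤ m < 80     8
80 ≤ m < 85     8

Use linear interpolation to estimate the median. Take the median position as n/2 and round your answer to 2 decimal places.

66.84

Cumulative frequencies: 6, 13, 20, 33, 52, 64, 72, 80
n = 80; position = n/2 = 40.
This falls in the class 65 ≤ m < 70: L = 65, F = 33, f = 19, h = 5.
Median ≈ 65 + ((40 − 33) / 19) × 5 = 66.8421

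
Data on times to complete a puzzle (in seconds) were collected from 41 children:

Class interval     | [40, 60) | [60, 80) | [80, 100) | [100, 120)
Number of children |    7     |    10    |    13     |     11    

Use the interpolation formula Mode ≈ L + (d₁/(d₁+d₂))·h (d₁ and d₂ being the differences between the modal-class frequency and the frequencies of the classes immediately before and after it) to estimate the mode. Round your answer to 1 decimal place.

92.0

Modal class: [80, 100) (highest frequency 13).
d₁ = 13 − 10 = 3, d₂ = 13 − 11 = 2
Mode ≈ 80 + (3/(3+2)) × 20 = 80 + 12.0000 = 92.0000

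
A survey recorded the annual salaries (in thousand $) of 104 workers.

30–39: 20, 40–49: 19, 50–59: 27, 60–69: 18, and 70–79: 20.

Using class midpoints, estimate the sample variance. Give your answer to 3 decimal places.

191.253

Midpoints: 34.5, 44.5, 54.5, 64.5, 74.5
n = 104, Σfm = 5658, mean = 54.4038
Σfm² = 327516
Σf(m − x̄)² = Σfm² − (Σfm)²/n = 327516 − 5658²/104 = 19699.0385
Sample variance = 19699.0385 / 103 = 191.2528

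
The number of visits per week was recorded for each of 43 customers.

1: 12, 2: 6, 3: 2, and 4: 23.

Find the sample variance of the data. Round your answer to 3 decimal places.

Values: 1, 2, 3, 4
n = 43, Σfx = 122, mean = 2.8372
Σfx² = 422
Σf(x − x̄)² = Σfx² − (Σfx)²/n = 422 − 122²/43 = 75.8605
Sample variance = 75.8605 / 42 = 1.8062

1.806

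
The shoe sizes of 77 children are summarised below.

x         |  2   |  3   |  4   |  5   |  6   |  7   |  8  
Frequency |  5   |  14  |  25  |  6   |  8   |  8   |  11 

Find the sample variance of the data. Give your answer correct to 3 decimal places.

Values: 2, 3, 4, 5, 6, 7, 8
n = 77, Σfx = 374, mean = 4.8571
Σfx² = 2080
Σf(x − x̄)² = Σfx² − (Σfx)²/n = 2080 − 374²/77 = 263.4286
Sample variance = 263.4286 / 76 = 3.4662

3.466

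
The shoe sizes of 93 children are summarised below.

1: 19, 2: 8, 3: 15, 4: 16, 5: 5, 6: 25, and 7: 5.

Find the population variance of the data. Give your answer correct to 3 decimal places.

Values: 1, 2, 3, 4, 5, 6, 7
n = 93, Σfx = 354, mean = 3.8065
Σfx² = 1712
Σf(x − x̄)² = Σfx² − (Σfx)²/n = 1712 − 354²/93 = 364.5161
Population variance = 364.5161 / 93 = 3.9195

3.920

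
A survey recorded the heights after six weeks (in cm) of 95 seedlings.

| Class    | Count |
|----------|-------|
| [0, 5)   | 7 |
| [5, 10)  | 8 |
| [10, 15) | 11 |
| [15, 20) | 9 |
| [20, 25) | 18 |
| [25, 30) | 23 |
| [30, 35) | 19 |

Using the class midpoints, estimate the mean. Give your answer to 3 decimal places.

Midpoints: 2.5, 7.5, 12.5, 17.5, 22.5, 27.5, 32.5
Σfm = 7×2.5 + 8×7.5 + 11×12.5 + 9×17.5 + 18×22.5 + 23×27.5 + 19×32.5 = 2027.5
n = Σf = 95
Mean = 2027.5 / 95 = 21.3421

21.342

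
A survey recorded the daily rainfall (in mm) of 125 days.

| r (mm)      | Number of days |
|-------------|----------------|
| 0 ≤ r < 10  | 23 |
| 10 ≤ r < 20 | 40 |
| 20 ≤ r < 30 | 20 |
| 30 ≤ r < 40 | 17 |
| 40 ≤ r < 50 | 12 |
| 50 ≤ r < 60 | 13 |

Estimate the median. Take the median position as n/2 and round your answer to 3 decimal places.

Cumulative frequencies: 23, 63, 83, 100, 112, 125
n = 125; position = n/2 = 62.5.
This falls in the class 10 ≤ r < 20: L = 10, F = 23, f = 40, h = 10.
Median ≈ 10 + ((62.5 − 23) / 40) × 10 = 19.8750

19.875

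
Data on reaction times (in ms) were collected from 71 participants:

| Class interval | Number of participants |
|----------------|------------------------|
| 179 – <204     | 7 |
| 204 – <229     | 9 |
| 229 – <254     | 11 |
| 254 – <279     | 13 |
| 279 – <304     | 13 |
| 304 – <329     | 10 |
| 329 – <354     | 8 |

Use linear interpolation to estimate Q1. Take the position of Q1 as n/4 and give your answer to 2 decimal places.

Cumulative frequencies: 7, 16, 27, 40, 53, 63, 71
n = 71; position = n/4 = 17.75.
This falls in the class 229 – <254: L = 229, F = 16, f = 11, h = 25.
Lower quartile ≈ 229 + ((17.75 − 16) / 11) × 25 = 232.9773

232.98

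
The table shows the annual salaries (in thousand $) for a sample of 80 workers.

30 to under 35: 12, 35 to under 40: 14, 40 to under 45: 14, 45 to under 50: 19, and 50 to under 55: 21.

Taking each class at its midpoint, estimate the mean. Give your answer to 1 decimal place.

43.9

Midpoints: 32.5, 37.5, 42.5, 47.5, 52.5
Σfm = 12×32.5 + 14×37.5 + 14×42.5 + 19×47.5 + 21×52.5 = 3515
n = Σf = 80
Mean = 3515 / 80 = 43.9375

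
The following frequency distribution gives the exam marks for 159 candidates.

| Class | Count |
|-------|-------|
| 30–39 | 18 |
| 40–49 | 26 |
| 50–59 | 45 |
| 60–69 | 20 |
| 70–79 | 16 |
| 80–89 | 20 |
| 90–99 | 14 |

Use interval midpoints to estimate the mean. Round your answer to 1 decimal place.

61.2

Midpoints: 34.5, 44.5, 54.5, 64.5, 74.5, 84.5, 94.5
Σfm = 18×34.5 + 26×44.5 + 45×54.5 + 20×64.5 + 16×74.5 + 20×84.5 + 14×94.5 = 9725.5
n = Σf = 159
Mean = 9725.5 / 159 = 61.1667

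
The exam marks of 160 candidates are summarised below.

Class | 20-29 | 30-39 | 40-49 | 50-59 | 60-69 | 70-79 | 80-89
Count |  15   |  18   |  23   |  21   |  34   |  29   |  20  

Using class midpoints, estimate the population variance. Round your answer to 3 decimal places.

Midpoints: 24.5, 34.5, 44.5, 54.5, 64.5, 74.5, 84.5
n = 160, Σfm = 9200, mean = 57.5000
Σfm² = 583560
Σf(m − x̄)² = Σfm² − (Σfm)²/n = 583560 − 9200²/160 = 54560.0000
Population variance = 54560.0000 / 160 = 341.0000

341.000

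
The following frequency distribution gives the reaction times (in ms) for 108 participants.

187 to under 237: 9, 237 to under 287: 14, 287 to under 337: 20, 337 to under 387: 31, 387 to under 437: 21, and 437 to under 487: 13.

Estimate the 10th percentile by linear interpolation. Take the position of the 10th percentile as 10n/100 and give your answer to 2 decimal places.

243.43

Cumulative frequencies: 9, 23, 43, 74, 95, 108
n = 108; position = 10n/100 = 10.8.
This falls in the class 237 to under 287: L = 237, F = 9, f = 14, h = 50.
10th percentile ≈ 237 + ((10.8 − 9) / 14) × 50 = 243.4286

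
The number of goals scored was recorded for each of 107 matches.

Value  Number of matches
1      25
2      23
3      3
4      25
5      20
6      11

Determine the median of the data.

4

Cumulative frequencies: 25, 48, 51, 76, 96, 107
n = 107, so the median is the value in position (n+1)/2 = 54.
Position 54 falls at value 4.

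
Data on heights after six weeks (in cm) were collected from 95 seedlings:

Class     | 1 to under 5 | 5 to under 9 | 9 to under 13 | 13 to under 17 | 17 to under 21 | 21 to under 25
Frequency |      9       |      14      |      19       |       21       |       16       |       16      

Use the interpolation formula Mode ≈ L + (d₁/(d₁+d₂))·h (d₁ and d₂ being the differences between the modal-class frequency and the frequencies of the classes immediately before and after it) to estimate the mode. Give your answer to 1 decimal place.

14.1

Modal class: 13 to under 17 (highest frequency 21).
d₁ = 21 − 19 = 2, d₂ = 21 − 16 = 5
Mode ≈ 13 + (2/(2+5)) × 4 = 13 + 1.1429 = 14.1429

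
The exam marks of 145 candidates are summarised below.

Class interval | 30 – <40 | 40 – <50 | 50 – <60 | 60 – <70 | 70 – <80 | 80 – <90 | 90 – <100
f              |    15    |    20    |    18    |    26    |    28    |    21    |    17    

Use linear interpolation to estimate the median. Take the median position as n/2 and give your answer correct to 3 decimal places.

Cumulative frequencies: 15, 35, 53, 79, 107, 128, 145
n = 145; position = n/2 = 72.5.
This falls in the class 60 – <70: L = 60, F = 53, f = 26, h = 10.
Median ≈ 60 + ((72.5 − 53) / 26) × 10 = 67.5000

67.500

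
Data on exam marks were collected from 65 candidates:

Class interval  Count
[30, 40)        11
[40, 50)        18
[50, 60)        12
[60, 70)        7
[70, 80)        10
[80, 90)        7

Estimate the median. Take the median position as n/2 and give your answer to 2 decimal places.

Cumulative frequencies: 11, 29, 41, 48, 58, 65
n = 65; position = n/2 = 32.5.
This falls in the class [50, 60): L = 50, F = 29, f = 12, h = 10.
Median ≈ 50 + ((32.5 − 29) / 12) × 10 = 52.9167

52.92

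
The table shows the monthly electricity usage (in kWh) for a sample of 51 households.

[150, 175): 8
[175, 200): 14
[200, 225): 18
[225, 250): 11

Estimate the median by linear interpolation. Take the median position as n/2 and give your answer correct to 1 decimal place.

204.9

Cumulative frequencies: 8, 22, 40, 51
n = 51; position = n/2 = 25.5.
This falls in the class [200, 225): L = 200, F = 22, f = 18, h = 25.
Median ≈ 200 + ((25.5 − 22) / 18) × 25 = 204.8611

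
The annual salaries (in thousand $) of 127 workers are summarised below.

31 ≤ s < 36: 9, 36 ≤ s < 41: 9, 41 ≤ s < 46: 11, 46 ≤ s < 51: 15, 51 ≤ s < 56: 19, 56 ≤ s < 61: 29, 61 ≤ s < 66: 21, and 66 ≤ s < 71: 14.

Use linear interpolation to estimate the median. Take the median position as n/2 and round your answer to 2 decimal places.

Cumulative frequencies: 9, 18, 29, 44, 63, 92, 113, 127
n = 127; position = n/2 = 63.5.
This falls in the class 56 ≤ s < 61: L = 56, F = 63, f = 29, h = 5.
Median ≈ 56 + ((63.5 − 63) / 29) × 5 = 56.0862

56.09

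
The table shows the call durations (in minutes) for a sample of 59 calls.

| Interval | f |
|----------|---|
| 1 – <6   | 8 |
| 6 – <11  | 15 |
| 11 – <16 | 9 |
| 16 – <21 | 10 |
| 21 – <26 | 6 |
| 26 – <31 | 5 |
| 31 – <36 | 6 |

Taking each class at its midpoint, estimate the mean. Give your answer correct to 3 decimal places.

16.042

Midpoints: 3.5, 8.5, 13.5, 18.5, 23.5, 28.5, 33.5
Σfm = 8×3.5 + 15×8.5 + 9×13.5 + 10×18.5 + 6×23.5 + 5×28.5 + 6×33.5 = 946.5
n = Σf = 59
Mean = 946.5 / 59 = 16.0424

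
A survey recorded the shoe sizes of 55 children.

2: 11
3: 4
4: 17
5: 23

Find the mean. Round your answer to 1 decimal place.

Values: 2, 3, 4, 5
Σfx = 11×2 + 4×3 + 17×4 + 23×5 = 217
n = Σf = 55
Mean = 217 / 55 = 3.9455

3.9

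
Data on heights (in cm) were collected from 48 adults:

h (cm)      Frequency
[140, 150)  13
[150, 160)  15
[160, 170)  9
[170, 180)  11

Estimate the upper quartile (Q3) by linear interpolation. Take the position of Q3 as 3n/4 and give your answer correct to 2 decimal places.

168.89

Cumulative frequencies: 13, 28, 37, 48
n = 48; position = 3n/4 = 36.
This falls in the class [160, 170): L = 160, F = 28, f = 9, h = 10.
Upper quartile ≈ 160 + ((36 − 28) / 9) × 10 = 168.8889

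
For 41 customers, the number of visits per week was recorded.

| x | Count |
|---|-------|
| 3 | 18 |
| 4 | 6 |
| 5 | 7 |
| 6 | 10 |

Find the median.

4

Cumulative frequencies: 18, 24, 31, 41
n = 41, so the median is the value in position (n+1)/2 = 21.
Position 21 falls at value 4.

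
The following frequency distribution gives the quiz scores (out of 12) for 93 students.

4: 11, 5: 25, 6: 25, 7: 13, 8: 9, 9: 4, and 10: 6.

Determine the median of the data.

Cumulative frequencies: 11, 36, 61, 74, 83, 87, 93
n = 93, so the median is the value in position (n+1)/2 = 47.
Position 47 falls at value 6.

6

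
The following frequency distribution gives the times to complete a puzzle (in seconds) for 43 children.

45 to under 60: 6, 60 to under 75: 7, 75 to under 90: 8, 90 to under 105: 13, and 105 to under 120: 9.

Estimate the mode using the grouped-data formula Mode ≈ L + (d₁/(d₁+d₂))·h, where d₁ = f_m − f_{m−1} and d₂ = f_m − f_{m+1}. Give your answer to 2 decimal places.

98.33

Modal class: 90 to under 105 (highest frequency 13).
d₁ = 13 − 8 = 5, d₂ = 13 − 9 = 4
Mode ≈ 90 + (5/(5+4)) × 15 = 90 + 8.3333 = 98.3333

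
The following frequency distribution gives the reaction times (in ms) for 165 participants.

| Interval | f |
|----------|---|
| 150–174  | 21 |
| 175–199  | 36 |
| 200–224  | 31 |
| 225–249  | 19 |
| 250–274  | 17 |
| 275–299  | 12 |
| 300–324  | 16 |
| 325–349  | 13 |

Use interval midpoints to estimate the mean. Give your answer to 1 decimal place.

Midpoints: 162, 187, 212, 237, 262, 287, 312, 337
Σfm = 21×162 + 36×187 + 31×212 + 19×237 + 17×262 + 12×287 + 16×312 + 13×337 = 38480
n = Σf = 165
Mean = 38480 / 165 = 233.2121

233.2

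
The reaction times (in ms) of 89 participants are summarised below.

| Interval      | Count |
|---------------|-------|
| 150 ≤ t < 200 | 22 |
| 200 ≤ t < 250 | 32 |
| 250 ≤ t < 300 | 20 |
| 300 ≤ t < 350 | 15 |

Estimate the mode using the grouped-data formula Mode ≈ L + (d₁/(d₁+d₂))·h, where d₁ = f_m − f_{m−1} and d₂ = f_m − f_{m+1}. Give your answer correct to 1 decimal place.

Modal class: 200 ≤ t < 250 (highest frequency 32).
d₁ = 32 − 22 = 10, d₂ = 32 − 20 = 12
Mode ≈ 200 + (10/(10+12)) × 50 = 200 + 22.7273 = 222.7273

222.7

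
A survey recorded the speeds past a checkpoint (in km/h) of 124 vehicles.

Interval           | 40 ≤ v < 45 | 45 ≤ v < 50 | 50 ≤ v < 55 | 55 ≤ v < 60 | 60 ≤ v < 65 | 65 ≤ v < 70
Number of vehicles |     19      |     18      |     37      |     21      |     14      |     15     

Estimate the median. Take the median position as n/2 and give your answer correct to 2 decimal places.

53.38

Cumulative frequencies: 19, 37, 74, 95, 109, 124
n = 124; position = n/2 = 62.
This falls in the class 50 ≤ v < 55: L = 50, F = 37, f = 37, h = 5.
Median ≈ 50 + ((62 − 37) / 37) × 5 = 53.3784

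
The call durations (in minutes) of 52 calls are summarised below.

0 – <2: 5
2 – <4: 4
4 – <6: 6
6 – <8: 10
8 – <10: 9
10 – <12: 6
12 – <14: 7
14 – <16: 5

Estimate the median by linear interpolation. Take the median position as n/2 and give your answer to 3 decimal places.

Cumulative frequencies: 5, 9, 15, 25, 34, 40, 47, 52
n = 52; position = n/2 = 26.
This falls in the class 8 – <10: L = 8, F = 25, f = 9, h = 2.
Median ≈ 8 + ((26 − 25) / 9) × 2 = 8.2222

8.222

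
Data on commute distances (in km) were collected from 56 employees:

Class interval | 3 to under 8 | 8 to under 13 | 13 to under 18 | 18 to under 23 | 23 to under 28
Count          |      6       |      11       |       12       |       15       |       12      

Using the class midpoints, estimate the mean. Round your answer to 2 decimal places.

16.93

Midpoints: 5.5, 10.5, 15.5, 20.5, 25.5
Σfm = 6×5.5 + 11×10.5 + 12×15.5 + 15×20.5 + 12×25.5 = 948
n = Σf = 56
Mean = 948 / 56 = 16.9286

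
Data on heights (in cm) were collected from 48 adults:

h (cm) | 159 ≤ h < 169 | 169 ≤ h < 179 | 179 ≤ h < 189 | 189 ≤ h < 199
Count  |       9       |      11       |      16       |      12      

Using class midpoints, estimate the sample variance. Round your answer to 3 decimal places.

Midpoints: 164, 174, 184, 194
n = 48, Σfm = 8662, mean = 180.4583
Σfm² = 1568428
Σf(m − x̄)² = Σfm² − (Σfm)²/n = 1568428 − 8662²/48 = 5297.9167
Sample variance = 5297.9167 / 47 = 112.7216

112.722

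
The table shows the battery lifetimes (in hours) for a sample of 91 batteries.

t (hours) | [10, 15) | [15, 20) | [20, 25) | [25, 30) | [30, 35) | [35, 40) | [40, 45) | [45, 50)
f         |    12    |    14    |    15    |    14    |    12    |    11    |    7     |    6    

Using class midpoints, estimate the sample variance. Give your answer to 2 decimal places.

109.44

Midpoints: 12.5, 17.5, 22.5, 27.5, 32.5, 37.5, 42.5, 47.5
n = 91, Σfm = 2502.5, mean = 27.5000
Σfm² = 78668.75
Σf(m − x̄)² = Σfm² − (Σfm)²/n = 78668.75 − 2502.5²/91 = 9850.0000
Sample variance = 9850.0000 / 90 = 109.4444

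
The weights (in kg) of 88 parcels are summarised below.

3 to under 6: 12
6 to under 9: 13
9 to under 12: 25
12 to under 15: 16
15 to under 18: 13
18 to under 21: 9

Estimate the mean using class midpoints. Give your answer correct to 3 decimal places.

Midpoints: 4.5, 7.5, 10.5, 13.5, 16.5, 19.5
Σfm = 12×4.5 + 13×7.5 + 25×10.5 + 16×13.5 + 13×16.5 + 9×19.5 = 1020
n = Σf = 88
Mean = 1020 / 88 = 11.5909

11.591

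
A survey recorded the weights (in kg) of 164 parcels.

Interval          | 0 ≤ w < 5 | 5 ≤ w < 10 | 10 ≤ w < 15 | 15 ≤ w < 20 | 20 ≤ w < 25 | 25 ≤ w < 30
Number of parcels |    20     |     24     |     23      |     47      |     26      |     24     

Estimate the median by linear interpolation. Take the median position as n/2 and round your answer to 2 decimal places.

16.60

Cumulative frequencies: 20, 44, 67, 114, 140, 164
n = 164; position = n/2 = 82.
This falls in the class 15 ≤ w < 20: L = 15, F = 67, f = 47, h = 5.
Median ≈ 15 + ((82 − 67) / 47) × 5 = 16.5957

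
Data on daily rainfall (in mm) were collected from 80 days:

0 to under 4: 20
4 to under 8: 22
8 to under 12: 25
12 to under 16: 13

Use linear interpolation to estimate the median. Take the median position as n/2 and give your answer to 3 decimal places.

Cumulative frequencies: 20, 42, 67, 80
n = 80; position = n/2 = 40.
This falls in the class 4 to under 8: L = 4, F = 20, f = 22, h = 4.
Median ≈ 4 + ((40 − 20) / 22) × 4 = 7.6364

7.636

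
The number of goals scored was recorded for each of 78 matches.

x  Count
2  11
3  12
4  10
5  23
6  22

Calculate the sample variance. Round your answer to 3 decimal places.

1.988

Values: 2, 3, 4, 5, 6
n = 78, Σfx = 345, mean = 4.4231
Σfx² = 1679
Σf(x − x̄)² = Σfx² − (Σfx)²/n = 1679 − 345²/78 = 153.0385
Sample variance = 153.0385 / 77 = 1.9875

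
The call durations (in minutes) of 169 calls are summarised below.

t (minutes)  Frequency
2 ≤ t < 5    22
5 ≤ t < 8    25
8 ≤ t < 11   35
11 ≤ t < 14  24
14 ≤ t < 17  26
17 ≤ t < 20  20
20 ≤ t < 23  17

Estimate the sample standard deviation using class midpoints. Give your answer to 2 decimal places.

Midpoints: 3.5, 6.5, 9.5, 12.5, 15.5, 18.5, 21.5
n = 169, Σfm = 2010.5, mean = 11.8964
Σfm² = 29184.25
Σf(m − x̄)² = Σfm² − (Σfm)²/n = 29184.25 − 2010.5²/169 = 5266.4379
Sample variance = 5266.4379 / 168 = 31.3478
Standard deviation = √31.3478 = 5.5989

5.60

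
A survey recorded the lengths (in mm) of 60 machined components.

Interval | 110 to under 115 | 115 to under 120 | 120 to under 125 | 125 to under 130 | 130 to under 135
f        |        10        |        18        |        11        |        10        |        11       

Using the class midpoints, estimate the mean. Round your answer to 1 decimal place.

Midpoints: 112.5, 117.5, 122.5, 127.5, 132.5
Σfm = 10×112.5 + 18×117.5 + 11×122.5 + 10×127.5 + 11×132.5 = 7320
n = Σf = 60
Mean = 7320 / 60 = 122.0000

122.0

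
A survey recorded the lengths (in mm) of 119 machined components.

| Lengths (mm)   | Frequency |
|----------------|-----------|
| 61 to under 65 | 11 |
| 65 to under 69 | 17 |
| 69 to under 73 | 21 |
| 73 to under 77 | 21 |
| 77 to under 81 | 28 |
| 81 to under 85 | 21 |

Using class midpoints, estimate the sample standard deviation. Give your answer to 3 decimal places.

Midpoints: 63, 67, 71, 75, 79, 83
n = 119, Σfm = 8853, mean = 74.3950
Σfm² = 663375
Σf(m − x̄)² = Σfm² − (Σfm)²/n = 663375 − 8853²/119 = 4756.4370
Sample variance = 4756.4370 / 118 = 40.3088
Standard deviation = √40.3088 = 6.3489

6.349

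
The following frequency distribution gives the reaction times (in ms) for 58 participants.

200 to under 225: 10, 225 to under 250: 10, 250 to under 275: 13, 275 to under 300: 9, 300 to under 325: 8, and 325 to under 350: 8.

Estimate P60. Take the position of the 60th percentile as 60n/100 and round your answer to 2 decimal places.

Cumulative frequencies: 10, 20, 33, 42, 50, 58
n = 58; position = 60n/100 = 34.8.
This falls in the class 275 to under 300: L = 275, F = 33, f = 9, h = 25.
60th percentile ≈ 275 + ((34.8 − 33) / 9) × 25 = 280.0000

280.00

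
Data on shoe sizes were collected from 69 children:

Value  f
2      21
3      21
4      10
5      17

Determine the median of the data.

3

Cumulative frequencies: 21, 42, 52, 69
n = 69, so the median is the value in position (n+1)/2 = 35.
Position 35 falls at value 3.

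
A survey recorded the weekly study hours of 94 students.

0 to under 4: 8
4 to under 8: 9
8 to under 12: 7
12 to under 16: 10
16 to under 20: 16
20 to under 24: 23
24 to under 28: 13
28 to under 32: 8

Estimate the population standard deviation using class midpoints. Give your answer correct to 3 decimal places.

8.178

Midpoints: 2, 6, 10, 14, 18, 22, 26, 30
n = 94, Σfm = 1652, mean = 17.5745
Σfm² = 35320
Σf(m − x̄)² = Σfm² − (Σfm)²/n = 35320 − 1652²/94 = 6286.9787
Population variance = 6286.9787 / 94 = 66.8828
Standard deviation = √66.8828 = 8.1782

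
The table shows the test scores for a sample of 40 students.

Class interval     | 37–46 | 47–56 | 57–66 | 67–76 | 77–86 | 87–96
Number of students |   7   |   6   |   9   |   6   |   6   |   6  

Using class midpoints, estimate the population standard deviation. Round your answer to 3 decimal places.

Midpoints: 41.5, 51.5, 61.5, 71.5, 81.5, 91.5
n = 40, Σfm = 2620, mean = 65.5000
Σfm² = 182770
Σf(m − x̄)² = Σfm² − (Σfm)²/n = 182770 − 2620²/40 = 11160.0000
Population variance = 11160.0000 / 40 = 279.0000
Standard deviation = √279.0000 = 16.7033

16.703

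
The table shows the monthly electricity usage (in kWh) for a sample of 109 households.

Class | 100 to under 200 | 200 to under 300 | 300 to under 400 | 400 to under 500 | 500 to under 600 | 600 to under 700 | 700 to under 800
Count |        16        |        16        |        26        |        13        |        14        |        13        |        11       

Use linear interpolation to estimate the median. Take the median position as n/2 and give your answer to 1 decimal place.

386.5

Cumulative frequencies: 16, 32, 58, 71, 85, 98, 109
n = 109; position = n/2 = 54.5.
This falls in the class 300 to under 400: L = 300, F = 32, f = 26, h = 100.
Median ≈ 300 + ((54.5 − 32) / 26) × 100 = 386.5385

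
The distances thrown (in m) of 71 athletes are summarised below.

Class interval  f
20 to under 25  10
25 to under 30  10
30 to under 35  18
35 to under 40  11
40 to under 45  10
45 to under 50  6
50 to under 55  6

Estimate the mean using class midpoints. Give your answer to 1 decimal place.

Midpoints: 22.5, 27.5, 32.5, 37.5, 42.5, 47.5, 52.5
Σfm = 10×22.5 + 10×27.5 + 18×32.5 + 11×37.5 + 10×42.5 + 6×47.5 + 6×52.5 = 2522.5
n = Σf = 71
Mean = 2522.5 / 71 = 35.5282

35.5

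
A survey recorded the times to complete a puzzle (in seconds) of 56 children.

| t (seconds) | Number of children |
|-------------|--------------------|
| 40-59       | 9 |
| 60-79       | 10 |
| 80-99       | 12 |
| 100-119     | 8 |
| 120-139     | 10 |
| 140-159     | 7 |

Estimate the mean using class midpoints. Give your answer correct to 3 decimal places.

97.000

Midpoints: 49.5, 69.5, 89.5, 109.5, 129.5, 149.5
Σfm = 9×49.5 + 10×69.5 + 12×89.5 + 8×109.5 + 10×129.5 + 7×149.5 = 5432
n = Σf = 56
Mean = 5432 / 56 = 97.0000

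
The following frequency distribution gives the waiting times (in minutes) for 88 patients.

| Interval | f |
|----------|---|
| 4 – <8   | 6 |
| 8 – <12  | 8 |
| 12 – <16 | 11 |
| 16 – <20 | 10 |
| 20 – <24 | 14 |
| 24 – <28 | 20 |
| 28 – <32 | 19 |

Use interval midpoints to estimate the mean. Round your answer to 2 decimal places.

Midpoints: 6, 10, 14, 18, 22, 26, 30
Σfm = 6×6 + 8×10 + 11×14 + 10×18 + 14×22 + 20×26 + 19×30 = 1848
n = Σf = 88
Mean = 1848 / 88 = 21.0000

21.00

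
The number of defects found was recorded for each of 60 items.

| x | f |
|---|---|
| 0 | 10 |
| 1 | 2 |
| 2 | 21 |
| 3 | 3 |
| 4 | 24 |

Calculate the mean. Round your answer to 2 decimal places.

2.48

Values: 0, 1, 2, 3, 4
Σfx = 10×0 + 2×1 + 21×2 + 3×3 + 24×4 = 149
n = Σf = 60
Mean = 149 / 60 = 2.4833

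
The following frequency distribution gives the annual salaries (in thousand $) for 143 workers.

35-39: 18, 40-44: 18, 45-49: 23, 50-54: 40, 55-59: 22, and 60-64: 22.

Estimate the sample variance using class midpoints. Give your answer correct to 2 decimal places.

61.89

Midpoints: 37, 42, 47, 52, 57, 62
n = 143, Σfm = 7201, mean = 50.3566
Σfm² = 371407
Σf(m − x̄)² = Σfm² − (Σfm)²/n = 371407 − 7201²/143 = 8788.8112
Sample variance = 8788.8112 / 142 = 61.8930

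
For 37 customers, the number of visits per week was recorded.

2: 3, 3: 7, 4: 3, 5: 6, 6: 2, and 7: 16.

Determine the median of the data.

Cumulative frequencies: 3, 10, 13, 19, 21, 37
n = 37, so the median is the value in position (n+1)/2 = 19.
Position 19 falls at value 5.

5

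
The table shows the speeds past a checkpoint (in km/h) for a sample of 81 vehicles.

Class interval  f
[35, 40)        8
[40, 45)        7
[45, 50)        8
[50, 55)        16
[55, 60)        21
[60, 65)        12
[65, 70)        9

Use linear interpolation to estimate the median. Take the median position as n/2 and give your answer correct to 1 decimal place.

55.4

Cumulative frequencies: 8, 15, 23, 39, 60, 72, 81
n = 81; position = n/2 = 40.5.
This falls in the class [55, 60): L = 55, F = 39, f = 21, h = 5.
Median ≈ 55 + ((40.5 − 39) / 21) × 5 = 55.3571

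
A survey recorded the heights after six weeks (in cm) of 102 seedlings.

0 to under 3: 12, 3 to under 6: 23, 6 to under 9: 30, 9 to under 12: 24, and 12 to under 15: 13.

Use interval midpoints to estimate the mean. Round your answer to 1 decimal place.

7.6

Midpoints: 1.5, 4.5, 7.5, 10.5, 13.5
Σfm = 12×1.5 + 23×4.5 + 30×7.5 + 24×10.5 + 13×13.5 = 774
n = Σf = 102
Mean = 774 / 102 = 7.5882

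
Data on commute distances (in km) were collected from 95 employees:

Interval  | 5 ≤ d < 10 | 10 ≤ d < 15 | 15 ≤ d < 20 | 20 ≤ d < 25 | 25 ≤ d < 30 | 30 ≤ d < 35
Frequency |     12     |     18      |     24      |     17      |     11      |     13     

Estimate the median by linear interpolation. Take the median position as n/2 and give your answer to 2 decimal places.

18.65

Cumulative frequencies: 12, 30, 54, 71, 82, 95
n = 95; position = n/2 = 47.5.
This falls in the class 15 ≤ d < 20: L = 15, F = 30, f = 24, h = 5.
Median ≈ 15 + ((47.5 − 30) / 24) × 5 = 18.6458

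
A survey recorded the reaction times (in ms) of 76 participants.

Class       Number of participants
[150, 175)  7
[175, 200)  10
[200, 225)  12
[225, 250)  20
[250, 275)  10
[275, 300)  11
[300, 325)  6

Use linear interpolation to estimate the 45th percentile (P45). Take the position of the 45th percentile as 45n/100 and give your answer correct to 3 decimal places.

231.500

Cumulative frequencies: 7, 17, 29, 49, 59, 70, 76
n = 76; position = 45n/100 = 34.2.
This falls in the class [225, 250): L = 225, F = 29, f = 20, h = 25.
45th percentile ≈ 225 + ((34.2 − 29) / 20) × 25 = 231.5000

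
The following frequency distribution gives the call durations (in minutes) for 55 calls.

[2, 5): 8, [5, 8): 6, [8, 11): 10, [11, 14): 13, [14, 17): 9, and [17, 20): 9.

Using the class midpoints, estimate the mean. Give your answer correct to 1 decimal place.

11.5

Midpoints: 3.5, 6.5, 9.5, 12.5, 15.5, 18.5
Σfm = 8×3.5 + 6×6.5 + 10×9.5 + 13×12.5 + 9×15.5 + 9×18.5 = 630.5
n = Σf = 55
Mean = 630.5 / 55 = 11.4636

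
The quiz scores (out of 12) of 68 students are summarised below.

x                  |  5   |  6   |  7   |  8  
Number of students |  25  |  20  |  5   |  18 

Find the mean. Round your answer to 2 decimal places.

Values: 5, 6, 7, 8
Σfx = 25×5 + 20×6 + 5×7 + 18×8 = 424
n = Σf = 68
Mean = 424 / 68 = 6.2353

6.24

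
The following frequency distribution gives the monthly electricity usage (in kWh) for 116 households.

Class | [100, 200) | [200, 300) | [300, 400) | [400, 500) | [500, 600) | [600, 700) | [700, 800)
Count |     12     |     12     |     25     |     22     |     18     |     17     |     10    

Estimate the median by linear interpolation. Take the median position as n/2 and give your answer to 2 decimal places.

440.91

Cumulative frequencies: 12, 24, 49, 71, 89, 106, 116
n = 116; position = n/2 = 58.
This falls in the class [400, 500): L = 400, F = 49, f = 22, h = 100.
Median ≈ 400 + ((58 − 49) / 22) × 100 = 440.9091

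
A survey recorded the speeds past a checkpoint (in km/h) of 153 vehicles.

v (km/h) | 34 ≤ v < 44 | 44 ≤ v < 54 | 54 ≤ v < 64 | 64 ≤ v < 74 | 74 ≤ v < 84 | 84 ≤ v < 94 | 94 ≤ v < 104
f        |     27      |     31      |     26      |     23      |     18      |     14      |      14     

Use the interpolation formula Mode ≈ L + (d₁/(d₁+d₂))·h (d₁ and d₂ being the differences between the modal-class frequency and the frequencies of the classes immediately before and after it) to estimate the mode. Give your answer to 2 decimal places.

48.44

Modal class: 44 ≤ v < 54 (highest frequency 31).
d₁ = 31 − 27 = 4, d₂ = 31 − 26 = 5
Mode ≈ 44 + (4/(4+5)) × 10 = 44 + 4.4444 = 48.4444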